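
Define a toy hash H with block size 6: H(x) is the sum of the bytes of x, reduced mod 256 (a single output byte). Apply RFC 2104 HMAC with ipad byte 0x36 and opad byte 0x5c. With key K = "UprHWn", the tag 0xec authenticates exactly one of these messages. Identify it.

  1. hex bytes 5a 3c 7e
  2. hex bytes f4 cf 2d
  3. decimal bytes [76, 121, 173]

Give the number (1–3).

Key "UprHWn" = 55 70 72 48 57 6e is exactly B = 6 bytes: K' = 55 70 72 48 57 6e.
K' ⊕ ipad = 63 46 44 7e 61 58; K' ⊕ opad = 09 2c 2e 14 0b 32.
m1: inner = H(63 46 44 7e 61 58 5a 3c 7e) = 38; tag = H(09 2c 2e 14 0b 32 38) = ec ← matches
m2: inner = H(63 46 44 7e 61 58 f4 cf 2d) = 14; tag = H(09 2c 2e 14 0b 32 14) = c8
m3: inner = H(63 46 44 7e 61 58 4c 79 ad) = 96; tag = H(09 2c 2e 14 0b 32 96) = 4a

1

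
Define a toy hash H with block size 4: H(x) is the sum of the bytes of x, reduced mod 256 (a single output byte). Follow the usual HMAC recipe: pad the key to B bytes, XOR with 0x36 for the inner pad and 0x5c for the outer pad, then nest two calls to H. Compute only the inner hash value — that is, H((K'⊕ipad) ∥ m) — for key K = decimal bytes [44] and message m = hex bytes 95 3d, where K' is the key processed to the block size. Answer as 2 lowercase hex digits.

8e

Key decimal bytes [44] = 2c is 1 byte ≤ B = 4; zero-pad to 4 bytes: K' = 2c 00 00 00.
K' ⊕ ipad = 1a 36 36 36.
Inner input = 1a 36 36 36 ∥ 95 3d.
Inner hash: sum = 26+54+54+54+149+61 = 398; mod 256 = 142 → 8e.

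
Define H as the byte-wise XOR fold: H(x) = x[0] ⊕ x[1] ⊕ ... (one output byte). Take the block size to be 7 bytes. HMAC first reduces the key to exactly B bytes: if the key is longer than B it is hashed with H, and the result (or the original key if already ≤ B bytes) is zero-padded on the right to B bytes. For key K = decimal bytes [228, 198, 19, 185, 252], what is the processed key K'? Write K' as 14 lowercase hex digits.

Key decimal bytes [228, 198, 19, 185, 252] = e4 c6 13 b9 fc is 5 bytes ≤ B = 7; zero-pad to 7 bytes: K' = e4 c6 13 b9 fc 00 00.

e4c613b9fc0000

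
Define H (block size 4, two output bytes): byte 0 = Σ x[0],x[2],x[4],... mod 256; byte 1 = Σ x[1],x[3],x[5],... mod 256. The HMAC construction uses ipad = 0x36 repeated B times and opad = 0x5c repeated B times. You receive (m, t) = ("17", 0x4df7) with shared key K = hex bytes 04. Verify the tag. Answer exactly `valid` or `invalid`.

Key hex bytes 04 is 1 byte ≤ B = 4; zero-pad to 4 bytes: K' = 04 00 00 00.
K' ⊕ ipad = 32 36 36 36; K' ⊕ opad = 58 5c 5c 5c.
Inner hash: even-index sum = 153 mod 256 = 153; odd-index sum = 163 mod 256 = 163 → 99 a3.
Outer hash (recomputed tag): even-index sum = 333 mod 256 = 77; odd-index sum = 347 mod 256 = 91 → 4d 5b.
Recomputed tag = 4d5b; claimed = 4df7 → mismatch.

invalid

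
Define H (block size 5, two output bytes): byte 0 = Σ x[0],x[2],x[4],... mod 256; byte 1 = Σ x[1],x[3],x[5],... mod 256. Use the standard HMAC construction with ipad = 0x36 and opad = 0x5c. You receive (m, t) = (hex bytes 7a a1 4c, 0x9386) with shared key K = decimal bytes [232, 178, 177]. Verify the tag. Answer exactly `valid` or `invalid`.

Key decimal bytes [232, 178, 177] = e8 b2 b1 is 3 bytes ≤ B = 5; zero-pad to 5 bytes: K' = e8 b2 b1 00 00.
K' ⊕ ipad = de 84 87 36 36; K' ⊕ opad = b4 ee ed 5c 5c.
Inner hash: even-index sum = 572 mod 256 = 60; odd-index sum = 384 mod 256 = 128 → 3c 80.
Outer hash (recomputed tag): even-index sum = 637 mod 256 = 125; odd-index sum = 390 mod 256 = 134 → 7d 86.
Recomputed tag = 7d86; claimed = 9386 → mismatch.

invalid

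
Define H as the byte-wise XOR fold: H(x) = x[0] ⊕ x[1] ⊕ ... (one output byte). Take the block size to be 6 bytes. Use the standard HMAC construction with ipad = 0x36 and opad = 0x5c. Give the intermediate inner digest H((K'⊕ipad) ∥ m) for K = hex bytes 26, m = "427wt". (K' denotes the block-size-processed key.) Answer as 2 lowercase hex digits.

Key hex bytes 26 is 1 byte ≤ B = 6; zero-pad to 6 bytes: K' = 26 00 00 00 00 00.
K' ⊕ ipad = 10 36 36 36 36 36.
Inner input = 10 36 36 36 36 36 ∥ 34 32 37 77 74.
Inner hash: XOR 10⊕36⊕36⊕36⊕36⊕36⊕34⊕32⊕37⊕77⊕74 = 14.

14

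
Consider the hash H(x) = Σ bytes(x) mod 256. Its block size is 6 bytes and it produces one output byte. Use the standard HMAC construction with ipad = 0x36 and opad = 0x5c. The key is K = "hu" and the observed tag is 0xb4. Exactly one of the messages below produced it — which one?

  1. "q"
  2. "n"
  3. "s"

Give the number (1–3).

2

Key "hu" = 68 75 is 2 bytes ≤ B = 6; zero-pad to 6 bytes: K' = 68 75 00 00 00 00.
K' ⊕ ipad = 5e 43 36 36 36 36; K' ⊕ opad = 34 29 5c 5c 5c 5c.
m1: inner = H(5e 43 36 36 36 36 71) = ea; tag = H(34 29 5c 5c 5c 5c ea) = b7
m2: inner = H(5e 43 36 36 36 36 6e) = e7; tag = H(34 29 5c 5c 5c 5c e7) = b4 ← matches
m3: inner = H(5e 43 36 36 36 36 73) = ec; tag = H(34 29 5c 5c 5c 5c ec) = b9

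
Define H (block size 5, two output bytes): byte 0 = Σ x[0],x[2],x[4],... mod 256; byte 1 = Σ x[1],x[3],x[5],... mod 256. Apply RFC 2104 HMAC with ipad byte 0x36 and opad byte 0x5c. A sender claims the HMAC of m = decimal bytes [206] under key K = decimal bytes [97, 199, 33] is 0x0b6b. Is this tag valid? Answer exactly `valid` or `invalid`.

Key decimal bytes [97, 199, 33] = 61 c7 21 is 3 bytes ≤ B = 5; zero-pad to 5 bytes: K' = 61 c7 21 00 00.
K' ⊕ ipad = 57 f1 17 36 36; K' ⊕ opad = 3d 9b 7d 5c 5c.
Inner hash: even-index sum = 164 mod 256 = 164; odd-index sum = 501 mod 256 = 245 → a4 f5.
Outer hash (recomputed tag): even-index sum = 523 mod 256 = 11; odd-index sum = 411 mod 256 = 155 → 0b 9b.
Recomputed tag = 0b9b; claimed = 0b6b → mismatch.

invalid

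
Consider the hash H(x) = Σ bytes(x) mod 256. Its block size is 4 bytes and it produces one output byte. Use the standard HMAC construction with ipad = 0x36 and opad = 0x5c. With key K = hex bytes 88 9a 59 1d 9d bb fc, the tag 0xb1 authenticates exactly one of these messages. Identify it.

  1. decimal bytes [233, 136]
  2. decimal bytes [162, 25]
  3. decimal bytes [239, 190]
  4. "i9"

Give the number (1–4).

1

Key hex bytes 88 9a 59 1d 9d bb fc is 7 bytes > B = 4, so hash it first: H(key) = ec, then zero-pad to 4 bytes: K' = ec 00 00 00.
K' ⊕ ipad = da 36 36 36; K' ⊕ opad = b0 5c 5c 5c.
m1: inner = H(da 36 36 36 e9 88) = ed; tag = H(b0 5c 5c 5c ed) = b1 ← matches
m2: inner = H(da 36 36 36 a2 19) = 37; tag = H(b0 5c 5c 5c 37) = fb
m3: inner = H(da 36 36 36 ef be) = 29; tag = H(b0 5c 5c 5c 29) = ed
m4: inner = H(da 36 36 36 69 39) = 1e; tag = H(b0 5c 5c 5c 1e) = e2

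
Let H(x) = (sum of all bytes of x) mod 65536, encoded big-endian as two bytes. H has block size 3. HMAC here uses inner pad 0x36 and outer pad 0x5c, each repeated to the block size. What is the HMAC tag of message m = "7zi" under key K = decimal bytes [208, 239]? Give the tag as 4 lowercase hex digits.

Key decimal bytes [208, 239] = d0 ef is 2 bytes ≤ B = 3; zero-pad to 3 bytes: K' = d0 ef 00.
K' ⊕ ipad = e6 d9 36.  K' ⊕ opad = 8c b3 5c.
Inner input = (K'⊕ipad) ∥ m = e6 d9 36 ∥ 37 7a 69.
Inner hash: sum = 230+217+54+55+122+105 = 783 → 03 0f.
Outer input = (K'⊕opad) ∥ inner = 8c b3 5c ∥ 03 0f.
Outer hash (tag): sum = 140+179+92+3+15 = 429 → 01 ad.

01ad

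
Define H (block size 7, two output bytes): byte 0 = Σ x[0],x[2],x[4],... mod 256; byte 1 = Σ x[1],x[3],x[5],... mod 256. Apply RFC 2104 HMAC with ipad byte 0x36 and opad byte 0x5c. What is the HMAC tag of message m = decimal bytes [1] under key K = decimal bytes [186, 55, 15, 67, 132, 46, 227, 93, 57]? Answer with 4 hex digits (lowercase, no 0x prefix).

e912

Key decimal bytes [186, 55, 15, 67, 132, 46, 227, 93, 57] = ba 37 0f 43 84 2e e3 5d 39 is 9 bytes > B = 7, so hash it first: H(key) = 69 05, then zero-pad to 7 bytes: K' = 69 05 00 00 00 00 00.
K' ⊕ ipad = 5f 33 36 36 36 36 36.  K' ⊕ opad = 35 59 5c 5c 5c 5c 5c.
Inner input = (K'⊕ipad) ∥ m = 5f 33 36 36 36 36 36 ∥ 01.
Inner hash: even-index sum = 257 mod 256 = 1; odd-index sum = 160 mod 256 = 160 → 01 a0.
Outer input = (K'⊕opad) ∥ inner = 35 59 5c 5c 5c 5c 5c ∥ 01 a0.
Outer hash (tag): even-index sum = 489 mod 256 = 233; odd-index sum = 274 mod 256 = 18 → e9 12.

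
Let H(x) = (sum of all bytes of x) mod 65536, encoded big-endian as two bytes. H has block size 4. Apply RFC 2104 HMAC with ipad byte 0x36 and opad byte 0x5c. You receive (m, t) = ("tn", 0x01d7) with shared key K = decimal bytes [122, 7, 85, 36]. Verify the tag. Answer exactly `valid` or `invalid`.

Key decimal bytes [122, 7, 85, 36] = 7a 07 55 24 is exactly B = 4 bytes: K' = 7a 07 55 24.
K' ⊕ ipad = 4c 31 63 12; K' ⊕ opad = 26 5b 09 78.
Inner hash: sum = 76+49+99+18+116+110 = 468 → 01 d4.
Outer hash (recomputed tag): sum = 38+91+9+120+1+212 = 471 → 01 d7.
Recomputed tag = 01d7; claimed = 01d7 → match.

valid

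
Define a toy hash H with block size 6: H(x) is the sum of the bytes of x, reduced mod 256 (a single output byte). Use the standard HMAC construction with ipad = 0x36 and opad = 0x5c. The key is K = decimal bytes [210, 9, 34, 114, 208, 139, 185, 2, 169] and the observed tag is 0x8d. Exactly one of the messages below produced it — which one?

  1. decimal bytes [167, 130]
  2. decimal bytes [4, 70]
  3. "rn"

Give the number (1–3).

1

Key decimal bytes [210, 9, 34, 114, 208, 139, 185, 2, 169] = d2 09 22 72 d0 8b b9 02 a9 is 9 bytes > B = 6, so hash it first: H(key) = 2e, then zero-pad to 6 bytes: K' = 2e 00 00 00 00 00.
K' ⊕ ipad = 18 36 36 36 36 36; K' ⊕ opad = 72 5c 5c 5c 5c 5c.
m1: inner = H(18 36 36 36 36 36 a7 82) = 4f; tag = H(72 5c 5c 5c 5c 5c 4f) = 8d ← matches
m2: inner = H(18 36 36 36 36 36 04 46) = 70; tag = H(72 5c 5c 5c 5c 5c 70) = ae
m3: inner = H(18 36 36 36 36 36 72 6e) = 06; tag = H(72 5c 5c 5c 5c 5c 06) = 44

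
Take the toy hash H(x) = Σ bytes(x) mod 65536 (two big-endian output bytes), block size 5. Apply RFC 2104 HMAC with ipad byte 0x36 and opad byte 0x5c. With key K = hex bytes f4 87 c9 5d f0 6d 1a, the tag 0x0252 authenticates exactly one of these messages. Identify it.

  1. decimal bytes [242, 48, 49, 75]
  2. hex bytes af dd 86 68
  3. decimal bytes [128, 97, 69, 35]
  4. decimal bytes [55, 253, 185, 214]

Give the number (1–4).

1

Key hex bytes f4 87 c9 5d f0 6d 1a is 7 bytes > B = 5, so hash it first: H(key) = 04 18, then zero-pad to 5 bytes: K' = 04 18 00 00 00.
K' ⊕ ipad = 32 2e 36 36 36; K' ⊕ opad = 58 44 5c 5c 5c.
m1: inner = H(32 2e 36 36 36 f2 30 31 4b) = 02 a0; tag = H(58 44 5c 5c 5c 02 a0) = 0252 ← matches
m2: inner = H(32 2e 36 36 36 af dd 86 68) = 03 7c; tag = H(58 44 5c 5c 5c 03 7c) = 022f
m3: inner = H(32 2e 36 36 36 80 61 45 23) = 02 4b; tag = H(58 44 5c 5c 5c 02 4b) = 01fd
m4: inner = H(32 2e 36 36 36 37 fd b9 d6) = 03 c5; tag = H(58 44 5c 5c 5c 03 c5) = 0278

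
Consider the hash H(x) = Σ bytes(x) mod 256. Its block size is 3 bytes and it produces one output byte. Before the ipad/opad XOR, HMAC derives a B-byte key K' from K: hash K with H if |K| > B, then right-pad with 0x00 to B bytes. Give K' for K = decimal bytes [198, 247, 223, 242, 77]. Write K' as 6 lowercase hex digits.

db0000

|K| = 5 > B = 3, so first hash the key.
H(K): sum = 198+247+223+242+77 = 987; mod 256 = 219 → db.
Zero-pad H(K) = db to 3 bytes: K' = db 00 00.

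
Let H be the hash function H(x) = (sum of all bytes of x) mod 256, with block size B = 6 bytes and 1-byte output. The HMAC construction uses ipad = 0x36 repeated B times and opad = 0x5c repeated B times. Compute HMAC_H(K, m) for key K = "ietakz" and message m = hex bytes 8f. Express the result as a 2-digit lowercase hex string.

b3

Key "ietakz" = 69 65 74 61 6b 7a is exactly B = 6 bytes: K' = 69 65 74 61 6b 7a.
K' ⊕ ipad = 5f 53 42 57 5d 4c.  K' ⊕ opad = 35 39 28 3d 37 26.
Inner input = (K'⊕ipad) ∥ m = 5f 53 42 57 5d 4c ∥ 8f.
Inner hash: sum = 95+83+66+87+93+76+143 = 643; mod 256 = 131 → 83.
Outer input = (K'⊕opad) ∥ inner = 35 39 28 3d 37 26 ∥ 83.
Outer hash (tag): sum = 53+57+40+61+55+38+131 = 435; mod 256 = 179 → b3.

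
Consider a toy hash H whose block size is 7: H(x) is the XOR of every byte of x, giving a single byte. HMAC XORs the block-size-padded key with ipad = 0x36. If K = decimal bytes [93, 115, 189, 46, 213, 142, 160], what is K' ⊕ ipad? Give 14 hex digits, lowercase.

6b458b18e3b896

Key decimal bytes [93, 115, 189, 46, 213, 142, 160] = 5d 73 bd 2e d5 8e a0 is exactly B = 7 bytes: K' = 5d 73 bd 2e d5 8e a0.
XOR each byte with 0x36: 5d⊕36=6b, 73⊕36=45, bd⊕36=8b, 2e⊕36=18, d5⊕36=e3, 8e⊕36=b8, a0⊕36=96.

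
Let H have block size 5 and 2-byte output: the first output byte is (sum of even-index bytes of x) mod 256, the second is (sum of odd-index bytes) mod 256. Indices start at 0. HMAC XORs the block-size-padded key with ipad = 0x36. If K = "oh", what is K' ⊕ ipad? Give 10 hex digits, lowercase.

595e363636

Key "oh" = 6f 68 is 2 bytes ≤ B = 5; zero-pad to 5 bytes: K' = 6f 68 00 00 00.
XOR each byte with 0x36: 6f⊕36=59, 68⊕36=5e, 00⊕36=36, 00⊕36=36, 00⊕36=36.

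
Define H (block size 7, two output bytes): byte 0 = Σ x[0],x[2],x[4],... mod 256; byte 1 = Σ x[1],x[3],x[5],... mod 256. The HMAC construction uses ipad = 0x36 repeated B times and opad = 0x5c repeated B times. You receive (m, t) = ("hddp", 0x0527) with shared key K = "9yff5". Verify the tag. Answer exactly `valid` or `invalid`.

Key "9yff5" = 39 79 66 66 35 is 5 bytes ≤ B = 7; zero-pad to 7 bytes: K' = 39 79 66 66 35 00 00.
K' ⊕ ipad = 0f 4f 50 50 03 36 36; K' ⊕ opad = 65 25 3a 3a 69 5c 5c.
Inner hash: even-index sum = 364 mod 256 = 108; odd-index sum = 417 mod 256 = 161 → 6c a1.
Outer hash (recomputed tag): even-index sum = 517 mod 256 = 5; odd-index sum = 295 mod 256 = 39 → 05 27.
Recomputed tag = 0527; claimed = 0527 → match.

valid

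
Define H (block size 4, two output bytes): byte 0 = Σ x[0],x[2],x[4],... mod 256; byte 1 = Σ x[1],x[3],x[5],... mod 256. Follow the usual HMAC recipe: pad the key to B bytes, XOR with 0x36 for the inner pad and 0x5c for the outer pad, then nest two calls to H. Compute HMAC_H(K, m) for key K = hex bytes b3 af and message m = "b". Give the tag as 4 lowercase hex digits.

Key hex bytes b3 af is 2 bytes ≤ B = 4; zero-pad to 4 bytes: K' = b3 af 00 00.
K' ⊕ ipad = 85 99 36 36.  K' ⊕ opad = ef f3 5c 5c.
Inner input = (K'⊕ipad) ∥ m = 85 99 36 36 ∥ 62.
Inner hash: even-index sum = 285 mod 256 = 29; odd-index sum = 207 mod 256 = 207 → 1d cf.
Outer input = (K'⊕opad) ∥ inner = ef f3 5c 5c ∥ 1d cf.
Outer hash (tag): even-index sum = 360 mod 256 = 104; odd-index sum = 542 mod 256 = 30 → 68 1e.

681e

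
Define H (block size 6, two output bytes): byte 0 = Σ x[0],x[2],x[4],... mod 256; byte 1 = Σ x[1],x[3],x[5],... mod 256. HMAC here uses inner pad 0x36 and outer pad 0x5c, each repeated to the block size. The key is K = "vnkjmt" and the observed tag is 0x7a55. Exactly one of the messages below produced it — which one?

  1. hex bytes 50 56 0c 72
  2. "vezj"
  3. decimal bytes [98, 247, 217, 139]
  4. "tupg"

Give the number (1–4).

2

Key "vnkjmt" = 76 6e 6b 6a 6d 74 is exactly B = 6 bytes: K' = 76 6e 6b 6a 6d 74.
K' ⊕ ipad = 40 58 5d 5c 5b 42; K' ⊕ opad = 2a 32 37 36 31 28.
m1: inner = H(40 58 5d 5c 5b 42 50 56 0c 72) = 54 be; tag = H(2a 32 37 36 31 28 54 be) = e64e
m2: inner = H(40 58 5d 5c 5b 42 76 65 7a 6a) = e8 c5; tag = H(2a 32 37 36 31 28 e8 c5) = 7a55 ← matches
m3: inner = H(40 58 5d 5c 5b 42 62 f7 d9 8b) = 33 78; tag = H(2a 32 37 36 31 28 33 78) = c508
m4: inner = H(40 58 5d 5c 5b 42 74 75 70 67) = dc d2; tag = H(2a 32 37 36 31 28 dc d2) = 6e62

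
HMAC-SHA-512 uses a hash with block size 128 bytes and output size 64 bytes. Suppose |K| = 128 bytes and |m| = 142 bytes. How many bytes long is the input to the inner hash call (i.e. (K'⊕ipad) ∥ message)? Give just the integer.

270

Key is 128 ≤ 128 bytes, zero-padded: |K'| = 128.
Inner input = (K'⊕ipad) ∥ m → 128 + 142 = 270 bytes.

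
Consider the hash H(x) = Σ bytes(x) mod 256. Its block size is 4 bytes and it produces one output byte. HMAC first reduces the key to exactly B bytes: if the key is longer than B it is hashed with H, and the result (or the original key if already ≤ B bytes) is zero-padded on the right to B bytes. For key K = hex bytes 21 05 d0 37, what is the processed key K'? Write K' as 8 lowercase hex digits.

Key hex bytes 21 05 d0 37 is exactly B = 4 bytes: K' = 21 05 d0 37.

2105d037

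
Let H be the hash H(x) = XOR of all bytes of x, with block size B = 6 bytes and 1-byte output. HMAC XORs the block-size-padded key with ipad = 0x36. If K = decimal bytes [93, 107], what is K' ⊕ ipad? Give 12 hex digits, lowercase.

6b5d36363636

Key decimal bytes [93, 107] = 5d 6b is 2 bytes ≤ B = 6; zero-pad to 6 bytes: K' = 5d 6b 00 00 00 00.
XOR each byte with 0x36: 5d⊕36=6b, 6b⊕36=5d, 00⊕36=36, 00⊕36=36, 00⊕36=36, 00⊕36=36.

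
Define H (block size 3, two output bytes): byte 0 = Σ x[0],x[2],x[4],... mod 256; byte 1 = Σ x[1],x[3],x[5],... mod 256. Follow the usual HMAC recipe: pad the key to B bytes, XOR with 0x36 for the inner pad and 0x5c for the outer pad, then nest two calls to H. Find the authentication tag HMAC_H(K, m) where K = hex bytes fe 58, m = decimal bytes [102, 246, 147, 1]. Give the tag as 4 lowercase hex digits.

Key hex bytes fe 58 is 2 bytes ≤ B = 3; zero-pad to 3 bytes: K' = fe 58 00.
K' ⊕ ipad = c8 6e 36.  K' ⊕ opad = a2 04 5c.
Inner input = (K'⊕ipad) ∥ m = c8 6e 36 ∥ 66 f6 93 01.
Inner hash: even-index sum = 501 mod 256 = 245; odd-index sum = 359 mod 256 = 103 → f5 67.
Outer input = (K'⊕opad) ∥ inner = a2 04 5c ∥ f5 67.
Outer hash (tag): even-index sum = 357 mod 256 = 101; odd-index sum = 249 mod 256 = 249 → 65 f9.

65f9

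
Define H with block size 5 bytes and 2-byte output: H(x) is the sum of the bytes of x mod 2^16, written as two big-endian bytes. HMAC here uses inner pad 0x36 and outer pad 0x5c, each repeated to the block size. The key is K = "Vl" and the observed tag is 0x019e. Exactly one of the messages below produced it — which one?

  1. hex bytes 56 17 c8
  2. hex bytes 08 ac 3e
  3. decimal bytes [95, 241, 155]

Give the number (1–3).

2

Key "Vl" = 56 6c is 2 bytes ≤ B = 5; zero-pad to 5 bytes: K' = 56 6c 00 00 00.
K' ⊕ ipad = 60 5a 36 36 36; K' ⊕ opad = 0a 30 5c 5c 5c.
m1: inner = H(60 5a 36 36 36 56 17 c8) = 02 91; tag = H(0a 30 5c 5c 5c 02 91) = 01e1
m2: inner = H(60 5a 36 36 36 08 ac 3e) = 02 4e; tag = H(0a 30 5c 5c 5c 02 4e) = 019e ← matches
m3: inner = H(60 5a 36 36 36 5f f1 9b) = 03 47; tag = H(0a 30 5c 5c 5c 03 47) = 0198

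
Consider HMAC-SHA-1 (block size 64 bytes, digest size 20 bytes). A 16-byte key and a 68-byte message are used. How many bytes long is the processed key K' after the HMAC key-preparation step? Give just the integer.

Key is 16 ≤ 64 bytes, zero-padded: |K'| = 64.

64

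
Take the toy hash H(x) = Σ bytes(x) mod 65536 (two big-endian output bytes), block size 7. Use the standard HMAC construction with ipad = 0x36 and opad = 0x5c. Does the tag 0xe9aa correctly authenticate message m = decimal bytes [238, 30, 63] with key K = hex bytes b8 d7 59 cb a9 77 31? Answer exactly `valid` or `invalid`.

Key hex bytes b8 d7 59 cb a9 77 31 is exactly B = 7 bytes: K' = b8 d7 59 cb a9 77 31.
K' ⊕ ipad = 8e e1 6f fd 9f 41 07; K' ⊕ opad = e4 8b 05 97 f5 2b 6d.
Inner hash: sum = 142+225+111+253+159+65+7+238+30+63 = 1293 → 05 0d.
Outer hash (recomputed tag): sum = 228+139+5+151+245+43+109+5+13 = 938 → 03 aa.
Recomputed tag = 03aa; claimed = e9aa → mismatch.

invalid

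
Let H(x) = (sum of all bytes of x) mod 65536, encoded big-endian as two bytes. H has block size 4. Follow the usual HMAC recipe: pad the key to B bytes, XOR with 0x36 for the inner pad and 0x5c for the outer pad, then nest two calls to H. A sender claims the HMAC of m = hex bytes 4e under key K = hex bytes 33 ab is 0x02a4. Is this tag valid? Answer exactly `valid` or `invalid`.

Key hex bytes 33 ab is 2 bytes ≤ B = 4; zero-pad to 4 bytes: K' = 33 ab 00 00.
K' ⊕ ipad = 05 9d 36 36; K' ⊕ opad = 6f f7 5c 5c.
Inner hash: sum = 5+157+54+54+78 = 348 → 01 5c.
Outer hash (recomputed tag): sum = 111+247+92+92+1+92 = 635 → 02 7b.
Recomputed tag = 027b; claimed = 02a4 → mismatch.

invalid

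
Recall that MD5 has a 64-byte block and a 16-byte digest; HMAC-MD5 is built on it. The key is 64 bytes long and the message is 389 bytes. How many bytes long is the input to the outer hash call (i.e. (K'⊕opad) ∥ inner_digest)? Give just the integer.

Key is 64 ≤ 64 bytes, zero-padded: |K'| = 64.
Outer input = (K'⊕opad) ∥ H(inner) → 64 + 16 = 80 bytes.

80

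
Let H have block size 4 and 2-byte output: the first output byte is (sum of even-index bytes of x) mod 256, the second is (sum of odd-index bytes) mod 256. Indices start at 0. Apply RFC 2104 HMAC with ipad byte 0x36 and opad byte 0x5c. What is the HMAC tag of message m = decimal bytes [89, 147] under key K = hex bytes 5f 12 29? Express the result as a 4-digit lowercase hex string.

Key hex bytes 5f 12 29 is 3 bytes ≤ B = 4; zero-pad to 4 bytes: K' = 5f 12 29 00.
K' ⊕ ipad = 69 24 1f 36.  K' ⊕ opad = 03 4e 75 5c.
Inner input = (K'⊕ipad) ∥ m = 69 24 1f 36 ∥ 59 93.
Inner hash: even-index sum = 225 mod 256 = 225; odd-index sum = 237 mod 256 = 237 → e1 ed.
Outer input = (K'⊕opad) ∥ inner = 03 4e 75 5c ∥ e1 ed.
Outer hash (tag): even-index sum = 345 mod 256 = 89; odd-index sum = 407 mod 256 = 151 → 59 97.

5997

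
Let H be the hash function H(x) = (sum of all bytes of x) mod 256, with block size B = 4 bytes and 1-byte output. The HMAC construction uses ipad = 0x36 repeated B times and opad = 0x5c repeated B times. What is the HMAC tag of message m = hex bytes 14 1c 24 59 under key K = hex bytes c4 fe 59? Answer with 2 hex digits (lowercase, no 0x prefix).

a7

Key hex bytes c4 fe 59 is 3 bytes ≤ B = 4; zero-pad to 4 bytes: K' = c4 fe 59 00.
K' ⊕ ipad = f2 c8 6f 36.  K' ⊕ opad = 98 a2 05 5c.
Inner input = (K'⊕ipad) ∥ m = f2 c8 6f 36 ∥ 14 1c 24 59.
Inner hash: sum = 242+200+111+54+20+28+36+89 = 780; mod 256 = 12 → 0c.
Outer input = (K'⊕opad) ∥ inner = 98 a2 05 5c ∥ 0c.
Outer hash (tag): sum = 152+162+5+92+12 = 423; mod 256 = 167 → a7.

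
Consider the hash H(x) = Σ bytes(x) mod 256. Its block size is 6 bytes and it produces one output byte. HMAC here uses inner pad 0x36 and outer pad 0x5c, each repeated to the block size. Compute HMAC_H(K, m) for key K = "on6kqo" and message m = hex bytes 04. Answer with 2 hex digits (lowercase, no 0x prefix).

18

Key "on6kqo" = 6f 6e 36 6b 71 6f is exactly B = 6 bytes: K' = 6f 6e 36 6b 71 6f.
K' ⊕ ipad = 59 58 00 5d 47 59.  K' ⊕ opad = 33 32 6a 37 2d 33.
Inner input = (K'⊕ipad) ∥ m = 59 58 00 5d 47 59 ∥ 04.
Inner hash: sum = 89+88+0+93+71+89+4 = 434; mod 256 = 178 → b2.
Outer input = (K'⊕opad) ∥ inner = 33 32 6a 37 2d 33 ∥ b2.
Outer hash (tag): sum = 51+50+106+55+45+51+178 = 536; mod 256 = 24 → 18.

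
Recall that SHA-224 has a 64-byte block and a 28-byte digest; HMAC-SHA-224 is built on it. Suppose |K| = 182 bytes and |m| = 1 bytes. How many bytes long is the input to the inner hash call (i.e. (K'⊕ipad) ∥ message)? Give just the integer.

Key is 182 > 64 bytes, so it is hashed to 28 bytes then zero-padded to 64: |K'| = 64.
Inner input = (K'⊕ipad) ∥ m → 64 + 1 = 65 bytes.

65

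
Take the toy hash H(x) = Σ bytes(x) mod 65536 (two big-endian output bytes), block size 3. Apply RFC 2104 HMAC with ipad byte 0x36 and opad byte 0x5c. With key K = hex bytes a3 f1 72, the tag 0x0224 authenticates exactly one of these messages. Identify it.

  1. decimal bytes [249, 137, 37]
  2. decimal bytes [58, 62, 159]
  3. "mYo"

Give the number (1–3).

1

Key hex bytes a3 f1 72 is exactly B = 3 bytes: K' = a3 f1 72.
K' ⊕ ipad = 95 c7 44; K' ⊕ opad = ff ad 2e.
m1: inner = H(95 c7 44 f9 89 25) = 03 47; tag = H(ff ad 2e 03 47) = 0224 ← matches
m2: inner = H(95 c7 44 3a 3e 9f) = 02 b7; tag = H(ff ad 2e 02 b7) = 0293
m3: inner = H(95 c7 44 6d 59 6f) = 02 d5; tag = H(ff ad 2e 02 d5) = 02b1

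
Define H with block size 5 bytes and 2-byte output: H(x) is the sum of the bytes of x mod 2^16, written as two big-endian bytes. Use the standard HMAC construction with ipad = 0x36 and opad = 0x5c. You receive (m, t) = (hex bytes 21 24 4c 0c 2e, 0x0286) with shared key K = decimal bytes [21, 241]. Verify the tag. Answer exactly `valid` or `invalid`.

Key decimal bytes [21, 241] = 15 f1 is 2 bytes ≤ B = 5; zero-pad to 5 bytes: K' = 15 f1 00 00 00.
K' ⊕ ipad = 23 c7 36 36 36; K' ⊕ opad = 49 ad 5c 5c 5c.
Inner hash: sum = 35+199+54+54+54+33+36+76+12+46 = 599 → 02 57.
Outer hash (recomputed tag): sum = 73+173+92+92+92+2+87 = 611 → 02 63.
Recomputed tag = 0263; claimed = 0286 → mismatch.

invalid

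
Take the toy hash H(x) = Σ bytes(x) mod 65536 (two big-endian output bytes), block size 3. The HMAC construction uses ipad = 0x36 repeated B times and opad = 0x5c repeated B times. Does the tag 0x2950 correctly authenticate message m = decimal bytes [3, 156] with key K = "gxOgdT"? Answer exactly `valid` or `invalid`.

invalid

Key "gxOgdT" = 67 78 4f 67 64 54 is 6 bytes > B = 3, so hash it first: H(key) = 02 4d, then zero-pad to 3 bytes: K' = 02 4d 00.
K' ⊕ ipad = 34 7b 36; K' ⊕ opad = 5e 11 5c.
Inner hash: sum = 52+123+54+3+156 = 388 → 01 84.
Outer hash (recomputed tag): sum = 94+17+92+1+132 = 336 → 01 50.
Recomputed tag = 0150; claimed = 2950 → mismatch.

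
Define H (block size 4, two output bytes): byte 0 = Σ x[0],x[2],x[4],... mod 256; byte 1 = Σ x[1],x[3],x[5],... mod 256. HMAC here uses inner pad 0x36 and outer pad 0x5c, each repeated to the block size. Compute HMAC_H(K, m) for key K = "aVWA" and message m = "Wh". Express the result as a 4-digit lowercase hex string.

5766

Key "aVWA" = 61 56 57 41 is exactly B = 4 bytes: K' = 61 56 57 41.
K' ⊕ ipad = 57 60 61 77.  K' ⊕ opad = 3d 0a 0b 1d.
Inner input = (K'⊕ipad) ∥ m = 57 60 61 77 ∥ 57 68.
Inner hash: even-index sum = 271 mod 256 = 15; odd-index sum = 319 mod 256 = 63 → 0f 3f.
Outer input = (K'⊕opad) ∥ inner = 3d 0a 0b 1d ∥ 0f 3f.
Outer hash (tag): even-index sum = 87 mod 256 = 87; odd-index sum = 102 mod 256 = 102 → 57 66.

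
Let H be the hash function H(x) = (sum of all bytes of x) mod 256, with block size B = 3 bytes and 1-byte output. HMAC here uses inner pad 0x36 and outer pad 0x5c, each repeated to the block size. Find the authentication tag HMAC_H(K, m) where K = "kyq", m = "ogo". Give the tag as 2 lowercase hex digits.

c1

Key "kyq" = 6b 79 71 is exactly B = 3 bytes: K' = 6b 79 71.
K' ⊕ ipad = 5d 4f 47.  K' ⊕ opad = 37 25 2d.
Inner input = (K'⊕ipad) ∥ m = 5d 4f 47 ∥ 6f 67 6f.
Inner hash: sum = 93+79+71+111+103+111 = 568; mod 256 = 56 → 38.
Outer input = (K'⊕opad) ∥ inner = 37 25 2d ∥ 38.
Outer hash (tag): sum = 55+37+45+56 = 193 → c1.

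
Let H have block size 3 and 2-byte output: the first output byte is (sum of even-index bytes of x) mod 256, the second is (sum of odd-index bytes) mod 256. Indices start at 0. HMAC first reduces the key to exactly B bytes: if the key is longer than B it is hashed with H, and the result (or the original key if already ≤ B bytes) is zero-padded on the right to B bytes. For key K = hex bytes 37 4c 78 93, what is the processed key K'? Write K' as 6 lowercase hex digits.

afdf00

|K| = 4 > B = 3, so first hash the key.
H(K): even-index sum = 175 mod 256 = 175; odd-index sum = 223 mod 256 = 223 → af df.
Zero-pad H(K) = af df to 3 bytes: K' = af df 00.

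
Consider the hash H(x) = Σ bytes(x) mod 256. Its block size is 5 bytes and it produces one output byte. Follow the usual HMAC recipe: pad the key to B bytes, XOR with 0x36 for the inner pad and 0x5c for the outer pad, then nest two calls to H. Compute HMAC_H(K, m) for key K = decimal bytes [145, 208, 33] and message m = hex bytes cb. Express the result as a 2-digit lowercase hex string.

69

Key decimal bytes [145, 208, 33] = 91 d0 21 is 3 bytes ≤ B = 5; zero-pad to 5 bytes: K' = 91 d0 21 00 00.
K' ⊕ ipad = a7 e6 17 36 36.  K' ⊕ opad = cd 8c 7d 5c 5c.
Inner input = (K'⊕ipad) ∥ m = a7 e6 17 36 36 ∥ cb.
Inner hash: sum = 167+230+23+54+54+203 = 731; mod 256 = 219 → db.
Outer input = (K'⊕opad) ∥ inner = cd 8c 7d 5c 5c ∥ db.
Outer hash (tag): sum = 205+140+125+92+92+219 = 873; mod 256 = 105 → 69.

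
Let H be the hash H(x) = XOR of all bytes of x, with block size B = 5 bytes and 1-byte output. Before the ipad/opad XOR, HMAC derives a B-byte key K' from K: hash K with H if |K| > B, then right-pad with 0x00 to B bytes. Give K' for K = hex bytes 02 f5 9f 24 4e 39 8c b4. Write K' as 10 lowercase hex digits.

|K| = 8 > B = 5, so first hash the key.
H(K): XOR 02⊕f5⊕9f⊕24⊕4e⊕39⊕8c⊕b4 = 03.
Zero-pad H(K) = 03 to 5 bytes: K' = 03 00 00 00 00.

0300000000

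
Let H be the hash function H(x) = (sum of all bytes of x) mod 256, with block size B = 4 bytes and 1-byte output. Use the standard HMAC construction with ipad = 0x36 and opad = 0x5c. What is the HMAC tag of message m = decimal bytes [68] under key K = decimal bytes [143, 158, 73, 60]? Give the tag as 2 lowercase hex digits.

Key decimal bytes [143, 158, 73, 60] = 8f 9e 49 3c is exactly B = 4 bytes: K' = 8f 9e 49 3c.
K' ⊕ ipad = b9 a8 7f 0a.  K' ⊕ opad = d3 c2 15 60.
Inner input = (K'⊕ipad) ∥ m = b9 a8 7f 0a ∥ 44.
Inner hash: sum = 185+168+127+10+68 = 558; mod 256 = 46 → 2e.
Outer input = (K'⊕opad) ∥ inner = d3 c2 15 60 ∥ 2e.
Outer hash (tag): sum = 211+194+21+96+46 = 568; mod 256 = 56 → 38.

38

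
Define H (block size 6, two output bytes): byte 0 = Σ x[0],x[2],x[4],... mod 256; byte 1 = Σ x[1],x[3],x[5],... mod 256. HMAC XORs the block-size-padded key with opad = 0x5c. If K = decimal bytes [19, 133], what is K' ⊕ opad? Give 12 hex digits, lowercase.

Key decimal bytes [19, 133] = 13 85 is 2 bytes ≤ B = 6; zero-pad to 6 bytes: K' = 13 85 00 00 00 00.
XOR each byte with 0x5c: 13⊕5c=4f, 85⊕5c=d9, 00⊕5c=5c, 00⊕5c=5c, 00⊕5c=5c, 00⊕5c=5c.

4fd95c5c5c5c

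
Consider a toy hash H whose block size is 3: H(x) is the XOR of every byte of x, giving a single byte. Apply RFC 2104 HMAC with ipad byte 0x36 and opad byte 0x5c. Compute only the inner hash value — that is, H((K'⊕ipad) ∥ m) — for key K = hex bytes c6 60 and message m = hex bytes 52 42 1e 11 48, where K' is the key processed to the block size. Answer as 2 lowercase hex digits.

Key hex bytes c6 60 is 2 bytes ≤ B = 3; zero-pad to 3 bytes: K' = c6 60 00.
K' ⊕ ipad = f0 56 36.
Inner input = f0 56 36 ∥ 52 42 1e 11 48.
Inner hash: XOR f0⊕56⊕36⊕52⊕42⊕1e⊕11⊕48 = c7.

c7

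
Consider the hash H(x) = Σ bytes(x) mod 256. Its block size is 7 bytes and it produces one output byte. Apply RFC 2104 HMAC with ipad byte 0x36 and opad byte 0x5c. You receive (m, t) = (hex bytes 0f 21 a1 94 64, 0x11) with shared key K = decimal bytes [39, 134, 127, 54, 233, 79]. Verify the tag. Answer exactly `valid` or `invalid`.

Key decimal bytes [39, 134, 127, 54, 233, 79] = 27 86 7f 36 e9 4f is 6 bytes ≤ B = 7; zero-pad to 7 bytes: K' = 27 86 7f 36 e9 4f 00.
K' ⊕ ipad = 11 b0 49 00 df 79 36; K' ⊕ opad = 7b da 23 6a b5 13 5c.
Inner hash: sum = 17+176+73+0+223+121+54+15+33+161+148+100 = 1121; mod 256 = 97 → 61.
Outer hash (recomputed tag): sum = 123+218+35+106+181+19+92+97 = 871; mod 256 = 103 → 67.
Recomputed tag = 67; claimed = 11 → mismatch.

invalid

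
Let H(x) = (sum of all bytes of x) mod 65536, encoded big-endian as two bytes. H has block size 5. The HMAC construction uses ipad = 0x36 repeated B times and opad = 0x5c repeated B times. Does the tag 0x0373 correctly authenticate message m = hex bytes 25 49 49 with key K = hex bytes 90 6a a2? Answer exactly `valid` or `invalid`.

valid

Key hex bytes 90 6a a2 is 3 bytes ≤ B = 5; zero-pad to 5 bytes: K' = 90 6a a2 00 00.
K' ⊕ ipad = a6 5c 94 36 36; K' ⊕ opad = cc 36 fe 5c 5c.
Inner hash: sum = 166+92+148+54+54+37+73+73 = 697 → 02 b9.
Outer hash (recomputed tag): sum = 204+54+254+92+92+2+185 = 883 → 03 73.
Recomputed tag = 0373; claimed = 0373 → match.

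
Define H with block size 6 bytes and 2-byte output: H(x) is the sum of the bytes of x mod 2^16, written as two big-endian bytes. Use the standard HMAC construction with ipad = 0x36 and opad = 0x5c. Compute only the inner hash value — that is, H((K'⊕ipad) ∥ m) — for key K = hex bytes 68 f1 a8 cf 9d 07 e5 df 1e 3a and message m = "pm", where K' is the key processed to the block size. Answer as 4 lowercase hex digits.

028e

Key hex bytes 68 f1 a8 cf 9d 07 e5 df 1e 3a is 10 bytes > B = 6, so hash it first: H(key) = 05 90, then zero-pad to 6 bytes: K' = 05 90 00 00 00 00.
K' ⊕ ipad = 33 a6 36 36 36 36.
Inner input = 33 a6 36 36 36 36 ∥ 70 6d.
Inner hash: sum = 51+166+54+54+54+54+112+109 = 654 → 02 8e.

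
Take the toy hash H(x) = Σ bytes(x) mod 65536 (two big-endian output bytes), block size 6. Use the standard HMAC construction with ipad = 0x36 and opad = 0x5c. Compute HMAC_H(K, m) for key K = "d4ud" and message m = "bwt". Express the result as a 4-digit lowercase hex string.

Key "d4ud" = 64 34 75 64 is 4 bytes ≤ B = 6; zero-pad to 6 bytes: K' = 64 34 75 64 00 00.
K' ⊕ ipad = 52 02 43 52 36 36.  K' ⊕ opad = 38 68 29 38 5c 5c.
Inner input = (K'⊕ipad) ∥ m = 52 02 43 52 36 36 ∥ 62 77 74.
Inner hash: sum = 82+2+67+82+54+54+98+119+116 = 674 → 02 a2.
Outer input = (K'⊕opad) ∥ inner = 38 68 29 38 5c 5c ∥ 02 a2.
Outer hash (tag): sum = 56+104+41+56+92+92+2+162 = 605 → 02 5d.

025d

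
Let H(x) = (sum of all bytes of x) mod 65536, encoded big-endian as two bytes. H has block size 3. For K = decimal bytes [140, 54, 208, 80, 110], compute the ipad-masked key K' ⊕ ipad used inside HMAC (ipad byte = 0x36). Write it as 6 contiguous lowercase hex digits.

Key decimal bytes [140, 54, 208, 80, 110] = 8c 36 d0 50 6e is 5 bytes > B = 3, so hash it first: H(key) = 02 50, then zero-pad to 3 bytes: K' = 02 50 00.
XOR each byte with 0x36: 02⊕36=34, 50⊕36=66, 00⊕36=36.

346636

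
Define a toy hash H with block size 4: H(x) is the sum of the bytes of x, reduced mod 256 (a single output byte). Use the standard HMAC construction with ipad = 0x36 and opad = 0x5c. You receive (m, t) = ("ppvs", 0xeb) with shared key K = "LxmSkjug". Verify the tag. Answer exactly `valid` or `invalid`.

Key "LxmSkjug" = 4c 78 6d 53 6b 6a 75 67 is 8 bytes > B = 4, so hash it first: H(key) = 35, then zero-pad to 4 bytes: K' = 35 00 00 00.
K' ⊕ ipad = 03 36 36 36; K' ⊕ opad = 69 5c 5c 5c.
Inner hash: sum = 3+54+54+54+112+112+118+115 = 622; mod 256 = 110 → 6e.
Outer hash (recomputed tag): sum = 105+92+92+92+110 = 491; mod 256 = 235 → eb.
Recomputed tag = eb; claimed = eb → match.

valid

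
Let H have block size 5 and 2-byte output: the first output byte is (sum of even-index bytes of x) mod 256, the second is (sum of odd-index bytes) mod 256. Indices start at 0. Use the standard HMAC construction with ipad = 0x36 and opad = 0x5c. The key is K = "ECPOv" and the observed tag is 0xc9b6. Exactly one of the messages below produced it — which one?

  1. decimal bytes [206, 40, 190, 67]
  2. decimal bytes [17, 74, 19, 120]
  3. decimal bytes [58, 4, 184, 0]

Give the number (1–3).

Key "ECPOv" = 45 43 50 4f 76 is exactly B = 5 bytes: K' = 45 43 50 4f 76.
K' ⊕ ipad = 73 75 66 79 40; K' ⊕ opad = 19 1f 0c 13 2a.
m1: inner = H(73 75 66 79 40 ce 28 be 43) = 84 7a; tag = H(19 1f 0c 13 2a 84 7a) = c9b6 ← matches
m2: inner = H(73 75 66 79 40 11 4a 13 78) = db 12; tag = H(19 1f 0c 13 2a db 12) = 610d
m3: inner = H(73 75 66 79 40 3a 04 b8 00) = 1d e0; tag = H(19 1f 0c 13 2a 1d e0) = 2f4f

1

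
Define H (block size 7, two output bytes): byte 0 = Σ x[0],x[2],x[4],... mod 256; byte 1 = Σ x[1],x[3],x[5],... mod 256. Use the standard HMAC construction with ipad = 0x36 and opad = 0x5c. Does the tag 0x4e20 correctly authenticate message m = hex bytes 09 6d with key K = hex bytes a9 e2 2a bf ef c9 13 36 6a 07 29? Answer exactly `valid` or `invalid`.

valid

Key hex bytes a9 e2 2a bf ef c9 13 36 6a 07 29 is 11 bytes > B = 7, so hash it first: H(key) = 68 a7, then zero-pad to 7 bytes: K' = 68 a7 00 00 00 00 00.
K' ⊕ ipad = 5e 91 36 36 36 36 36; K' ⊕ opad = 34 fb 5c 5c 5c 5c 5c.
Inner hash: even-index sum = 365 mod 256 = 109; odd-index sum = 262 mod 256 = 6 → 6d 06.
Outer hash (recomputed tag): even-index sum = 334 mod 256 = 78; odd-index sum = 544 mod 256 = 32 → 4e 20.
Recomputed tag = 4e20; claimed = 4e20 → match.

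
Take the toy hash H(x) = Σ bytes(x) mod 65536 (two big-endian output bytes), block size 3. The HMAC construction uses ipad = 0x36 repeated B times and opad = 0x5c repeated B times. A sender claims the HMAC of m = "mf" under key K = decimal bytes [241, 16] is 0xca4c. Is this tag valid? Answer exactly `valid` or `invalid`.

Key decimal bytes [241, 16] = f1 10 is 2 bytes ≤ B = 3; zero-pad to 3 bytes: K' = f1 10 00.
K' ⊕ ipad = c7 26 36; K' ⊕ opad = ad 4c 5c.
Inner hash: sum = 199+38+54+109+102 = 502 → 01 f6.
Outer hash (recomputed tag): sum = 173+76+92+1+246 = 588 → 02 4c.
Recomputed tag = 024c; claimed = ca4c → mismatch.

invalid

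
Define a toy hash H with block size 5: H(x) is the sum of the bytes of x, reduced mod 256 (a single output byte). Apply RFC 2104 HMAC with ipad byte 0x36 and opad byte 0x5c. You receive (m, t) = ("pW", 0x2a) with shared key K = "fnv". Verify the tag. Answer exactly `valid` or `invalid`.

Key "fnv" = 66 6e 76 is 3 bytes ≤ B = 5; zero-pad to 5 bytes: K' = 66 6e 76 00 00.
K' ⊕ ipad = 50 58 40 36 36; K' ⊕ opad = 3a 32 2a 5c 5c.
Inner hash: sum = 80+88+64+54+54+112+87 = 539; mod 256 = 27 → 1b.
Outer hash (recomputed tag): sum = 58+50+42+92+92+27 = 361; mod 256 = 105 → 69.
Recomputed tag = 69; claimed = 2a → mismatch.

invalid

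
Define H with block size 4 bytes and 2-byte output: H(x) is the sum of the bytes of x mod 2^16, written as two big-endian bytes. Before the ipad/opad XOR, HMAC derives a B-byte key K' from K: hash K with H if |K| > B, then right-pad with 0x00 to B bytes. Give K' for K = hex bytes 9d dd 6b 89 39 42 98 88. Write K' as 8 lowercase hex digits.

04090000

|K| = 8 > B = 4, so first hash the key.
H(K): sum = 157+221+107+137+57+66+152+136 = 1033 → 04 09.
Zero-pad H(K) = 04 09 to 4 bytes: K' = 04 09 00 00.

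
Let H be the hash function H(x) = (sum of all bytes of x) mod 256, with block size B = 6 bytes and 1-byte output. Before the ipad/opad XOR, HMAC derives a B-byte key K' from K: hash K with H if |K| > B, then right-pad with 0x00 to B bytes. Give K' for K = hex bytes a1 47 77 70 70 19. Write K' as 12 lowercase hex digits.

a14777707019

Key hex bytes a1 47 77 70 70 19 is exactly B = 6 bytes: K' = a1 47 77 70 70 19.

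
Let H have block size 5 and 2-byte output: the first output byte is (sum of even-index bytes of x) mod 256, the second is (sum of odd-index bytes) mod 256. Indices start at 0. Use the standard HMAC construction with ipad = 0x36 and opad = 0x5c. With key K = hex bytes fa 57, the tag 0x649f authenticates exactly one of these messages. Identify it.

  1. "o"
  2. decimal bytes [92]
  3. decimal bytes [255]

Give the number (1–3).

1

Key hex bytes fa 57 is 2 bytes ≤ B = 5; zero-pad to 5 bytes: K' = fa 57 00 00 00.
K' ⊕ ipad = cc 61 36 36 36; K' ⊕ opad = a6 0b 5c 5c 5c.
m1: inner = H(cc 61 36 36 36 6f) = 38 06; tag = H(a6 0b 5c 5c 5c 38 06) = 649f ← matches
m2: inner = H(cc 61 36 36 36 5c) = 38 f3; tag = H(a6 0b 5c 5c 5c 38 f3) = 519f
m3: inner = H(cc 61 36 36 36 ff) = 38 96; tag = H(a6 0b 5c 5c 5c 38 96) = f49f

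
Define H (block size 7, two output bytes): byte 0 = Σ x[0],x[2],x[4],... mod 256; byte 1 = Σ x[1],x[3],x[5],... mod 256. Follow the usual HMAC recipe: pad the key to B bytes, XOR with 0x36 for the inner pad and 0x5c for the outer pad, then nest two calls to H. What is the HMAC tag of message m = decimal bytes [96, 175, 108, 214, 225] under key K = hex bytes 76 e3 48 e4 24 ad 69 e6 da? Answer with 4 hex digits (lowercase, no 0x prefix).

12f8

Key hex bytes 76 e3 48 e4 24 ad 69 e6 da is 9 bytes > B = 7, so hash it first: H(key) = 25 5a, then zero-pad to 7 bytes: K' = 25 5a 00 00 00 00 00.
K' ⊕ ipad = 13 6c 36 36 36 36 36.  K' ⊕ opad = 79 06 5c 5c 5c 5c 5c.
Inner input = (K'⊕ipad) ∥ m = 13 6c 36 36 36 36 36 ∥ 60 af 6c d6 e1.
Inner hash: even-index sum = 570 mod 256 = 58; odd-index sum = 645 mod 256 = 133 → 3a 85.
Outer input = (K'⊕opad) ∥ inner = 79 06 5c 5c 5c 5c 5c ∥ 3a 85.
Outer hash (tag): even-index sum = 530 mod 256 = 18; odd-index sum = 248 mod 256 = 248 → 12 f8.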